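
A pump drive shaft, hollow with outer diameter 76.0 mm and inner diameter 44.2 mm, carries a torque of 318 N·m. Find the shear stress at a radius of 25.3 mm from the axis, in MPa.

J = π(d_o⁴ − d_i⁴)/32 = π(0.0760⁴ − 0.0442⁴)/32 = 2.901×10^-6 m⁴.
Shear stress varies linearly with radius: τ = T·r/J = 318.0 × 0.0253 / 2.901×10^-6 = 2.774×10^6 Pa.

2.77 MPa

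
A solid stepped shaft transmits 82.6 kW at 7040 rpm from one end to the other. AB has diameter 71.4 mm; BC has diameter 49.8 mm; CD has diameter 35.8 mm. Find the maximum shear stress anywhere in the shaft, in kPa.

12400 kPa

ω = 2π·7040/60 = 737.2 rad/s, so T = P/ω = 82.6×10³ / 737.2 = 112.0 N·m.
Under the same torque, τ_max = 16T/(πd³) is largest where d is smallest — segment CD (d = 35.8 mm).
τ_max = 16·112.0/(π·(0.0358)³) = 1.244×10^7 Pa.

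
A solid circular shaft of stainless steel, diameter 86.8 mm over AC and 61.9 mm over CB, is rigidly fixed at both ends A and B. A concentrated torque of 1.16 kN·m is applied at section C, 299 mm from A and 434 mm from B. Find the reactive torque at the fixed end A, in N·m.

985 N·m

Compatibility: T_A·a/J_AC = T_B·b/J_CB with T_A + T_B = T₀.
J_AC = 5.57×10^-6 m⁴, J_CB = 1.44×10^-6 m⁴, so T_A = T₀·(J_AC/a)/((J_AC/a)+(J_CB/b)) = 984.6 N·m, T_B = 175.4 N·m.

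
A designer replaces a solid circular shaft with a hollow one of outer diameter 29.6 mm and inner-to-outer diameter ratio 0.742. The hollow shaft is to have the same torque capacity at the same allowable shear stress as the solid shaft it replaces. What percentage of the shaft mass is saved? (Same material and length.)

Equal τ_max and T ⇒ the solid shaft needs d_s³ = d_o³(1−k⁴), so d_s = 29.6·(1−0.742⁴)^(1/3) = 26.24 mm.
Area ratio A_h/A_s = d_o²(1−k²)/d_s² = (1−k²)/(1−k⁴)^(2/3) = 0.5718.
Mass saving = 1 − 0.5718 = 42.8 %.

42.8 %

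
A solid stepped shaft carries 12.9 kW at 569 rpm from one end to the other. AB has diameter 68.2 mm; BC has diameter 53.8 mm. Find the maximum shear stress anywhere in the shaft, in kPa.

ω = 2π·569/60 = 59.59 rad/s, so T = P/ω = 12.9×10³ / 59.59 = 216.5 N·m.
Under the same torque, τ_max = 16T/(πd³) is largest where d is smallest — segment BC (d = 53.8 mm).
τ_max = 16·216.5/(π·(0.0538)³) = 7.081×10^6 Pa.

7080 kPa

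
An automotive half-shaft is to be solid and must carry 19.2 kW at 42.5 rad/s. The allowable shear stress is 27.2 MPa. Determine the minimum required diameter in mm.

ω = 42.5 rad/s, so T = P/ω = 19.2×10³ / 42.50 = 451.8 N·m.
For a solid shaft τ_max = 16T/(πd³), so d = (16T/(π τ_allow))^(1/3) = (16·451.8/(π·2.72×10^7))^(1/3) = 0.04390 m.

43.9 mm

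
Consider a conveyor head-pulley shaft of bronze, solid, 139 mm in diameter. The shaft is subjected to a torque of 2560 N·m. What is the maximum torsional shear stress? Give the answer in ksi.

J = πd⁴/32 = π(0.139)⁴/32 = 3.665×10^-5 m⁴.
τ_max = T·r/J = 2560 × 0.0695 / 3.665×10^-5 = 4.855×10^6 Pa.

0.704 ksi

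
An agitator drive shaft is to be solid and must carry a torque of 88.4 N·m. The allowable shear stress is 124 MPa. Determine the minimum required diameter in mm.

For a solid shaft τ_max = 16T/(πd³), so d = (16T/(π τ_allow))^(1/3) = (16·88.40/(π·1.24×10^8))^(1/3) = 0.01537 m.

15.4 mm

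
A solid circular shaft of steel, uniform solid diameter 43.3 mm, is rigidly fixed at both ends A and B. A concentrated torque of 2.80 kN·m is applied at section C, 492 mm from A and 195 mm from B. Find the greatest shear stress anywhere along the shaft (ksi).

18.2 ksi

With uniform GJ and both ends fixed, compatibility θ_AC = θ_CB gives T_A·a = T_B·b, together with T_A + T_B = T₀.
T_A = T₀·b/(a+b) = 2800·195/687.0 = 794.8 N·m; T_B = 2005 N·m.
τ in each portion: τ_AC = 4.99×10^7 Pa, τ_CB = 1.26×10^8 Pa; maximum is in CB.
τ_max = T_CB·r/J = 2005·0.0216/3.45×10^-7 = 1.258×10^8 Pa.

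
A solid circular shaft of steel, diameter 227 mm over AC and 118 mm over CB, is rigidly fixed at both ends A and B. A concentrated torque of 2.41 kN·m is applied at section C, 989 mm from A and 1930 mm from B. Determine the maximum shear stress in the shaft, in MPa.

1.01 MPa

Compatibility: T_A·a/J_AC = T_B·b/J_CB with T_A + T_B = T₀.
J_AC = 2.61×10^-4 m⁴, J_CB = 1.90×10^-5 m⁴, so T_A = T₀·(J_AC/a)/((J_AC/a)+(J_CB/b)) = 2323 N·m, T_B = 86.92 N·m.
τ in each portion: τ_AC = 1.01×10^6 Pa, τ_CB = 2.69×10^5 Pa; maximum is in AC.
τ_max = T_AC·r/J = 2323·0.114/2.61×10^-4 = 1.011×10^6 Pa.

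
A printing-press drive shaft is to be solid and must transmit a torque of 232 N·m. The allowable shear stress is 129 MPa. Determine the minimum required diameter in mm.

For a solid shaft τ_max = 16T/(πd³), so d = (16T/(π τ_allow))^(1/3) = (16·232.0/(π·1.29×10^8))^(1/3) = 0.02092 m.

20.9 mm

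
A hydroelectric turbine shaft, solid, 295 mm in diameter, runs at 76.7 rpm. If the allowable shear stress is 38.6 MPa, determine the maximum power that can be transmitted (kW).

1560 kW

J = πd⁴/32 = π(0.295)⁴/32 = 7.435×10^-4 m⁴.
T_max = τ_allow·J/r = 3.86×10^7 × 7.435×10^-4 / 0.147 = 194600 N·m.
ω = 2π·76.7/60 = 8.032 rad/s, so P_max = T_max·ω = 1.563×10^6 W.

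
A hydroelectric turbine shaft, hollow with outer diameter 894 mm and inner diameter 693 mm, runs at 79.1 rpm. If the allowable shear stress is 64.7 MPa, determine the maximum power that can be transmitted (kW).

J = π(d_o⁴ − d_i⁴)/32 = π(0.894⁴ − 0.693⁴)/32 = 0.04007 m⁴.
T_max = τ_allow·J/r = 6.47×10^7 × 0.04007 / 0.447 = 5.800e6 N·m.
ω = 2π·79.1/60 = 8.283 rad/s, so P_max = T_max·ω = 4.804×10^7 W.

48000 kW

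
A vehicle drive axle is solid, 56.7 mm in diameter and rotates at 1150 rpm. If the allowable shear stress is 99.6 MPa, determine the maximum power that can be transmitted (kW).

429 kW

J = πd⁴/32 = π(0.0567)⁴/32 = 1.015×10^-6 m⁴.
T_max = τ_allow·J/r = 9.96×10^7 × 1.015×10^-6 / 0.0284 = 3565 N·m.
ω = 2π·1150/60 = 120.4 rad/s, so P_max = T_max·ω = 4.293×10^5 W.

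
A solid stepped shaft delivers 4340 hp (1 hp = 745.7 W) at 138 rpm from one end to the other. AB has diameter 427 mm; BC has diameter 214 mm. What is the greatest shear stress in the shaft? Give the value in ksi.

ω = 2π·138/60 = 14.45 rad/s, so T = P/ω = 4340×745.7 / 14.45 = 223900 N·m.
Under the same torque, τ_max = 16T/(πd³) is largest where d is smallest — segment BC (d = 214 mm).
τ_max = 16·223900/(π·(0.214)³) = 1.164×10^8 Pa.

16.9 ksi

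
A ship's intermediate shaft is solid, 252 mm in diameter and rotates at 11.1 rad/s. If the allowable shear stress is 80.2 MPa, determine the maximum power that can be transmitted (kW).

2800 kW

J = πd⁴/32 = π(0.252)⁴/32 = 3.959×10^-4 m⁴.
T_max = τ_allow·J/r = 8.02×10^7 × 3.959×10^-4 / 0.126 = 252000 N·m.
ω = 11.1 rad/s, so P_max = T_max·ω = 2.797×10^6 W.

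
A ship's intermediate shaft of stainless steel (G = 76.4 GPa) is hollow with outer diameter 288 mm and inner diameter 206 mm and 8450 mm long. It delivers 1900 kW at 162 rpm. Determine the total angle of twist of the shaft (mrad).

ω = 2π·162/60 = 16.96 rad/s, so T = P/ω = 1900×10³ / 16.96 = 112000 N·m.
J = π(d_o⁴ − d_i⁴)/32 = π(0.288⁴ − 0.206⁴)/32 = 4.986×10^-4 m⁴.
θ = T·L/(G·J) = 112000 × 8.45 / (76.4×10⁹ × 4.986×10^-4) = 0.02484 rad.

24.8 mrad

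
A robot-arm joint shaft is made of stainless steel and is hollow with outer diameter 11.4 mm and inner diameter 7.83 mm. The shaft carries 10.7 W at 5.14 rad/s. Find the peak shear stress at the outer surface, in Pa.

9.20e6 Pa

ω = 5.14 rad/s, so T = P/ω = 10.7 / 5.140 = 2.082 N·m.
J = π(d_o⁴ − d_i⁴)/32 = π(0.0114⁴ − 0.00783⁴)/32 = 1.289×10^-9 m⁴.
τ_max = T·r/J = 2.082 × 0.00570 / 1.289×10^-9 = 9.205×10^6 Pa.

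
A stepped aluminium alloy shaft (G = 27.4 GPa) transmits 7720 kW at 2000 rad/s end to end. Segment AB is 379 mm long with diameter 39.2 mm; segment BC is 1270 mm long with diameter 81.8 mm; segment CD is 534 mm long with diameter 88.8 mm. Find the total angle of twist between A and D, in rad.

ω = 2000 rad/s, so T = P/ω = 7720×10³ / 2000 = 3860 N·m.
J_AB = π(0.0392)⁴/32 = 2.32×10^-7 m⁴; J_BC = π(0.0818)⁴/32 = 4.40×10^-6 m⁴; J_CD = π(0.0888)⁴/32 = 6.10×10^-6 m⁴.
θ = (T/G)·Σ L_i/J_i = (3860/27.4×10⁹)·(0.379/2.32×10^-7 + 1.27/4.40×10^-6 + 0.534/6.10×10^-6) = 0.2833 rad.

0.283 rad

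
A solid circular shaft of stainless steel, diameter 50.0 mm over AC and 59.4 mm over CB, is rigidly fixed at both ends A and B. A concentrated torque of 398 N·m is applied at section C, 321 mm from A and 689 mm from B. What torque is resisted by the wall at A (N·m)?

Compatibility: T_A·a/J_AC = T_B·b/J_CB with T_A + T_B = T₀.
J_AC = 6.14×10^-7 m⁴, J_CB = 1.22×10^-6 m⁴, so T_A = T₀·(J_AC/a)/((J_AC/a)+(J_CB/b)) = 206.4 N·m, T_B = 191.6 N·m.

206 N·m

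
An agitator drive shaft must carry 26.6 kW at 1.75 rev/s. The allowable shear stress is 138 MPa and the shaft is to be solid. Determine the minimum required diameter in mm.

ω = 2π·1.75 = 11.00 rad/s, so T = P/ω = 26.6×10³ / 11.00 = 2419 N·m.
For a solid shaft τ_max = 16T/(πd³), so d = (16T/(π τ_allow))^(1/3) = (16·2419/(π·1.38×10^8))^(1/3) = 0.04469 m.

44.7 mm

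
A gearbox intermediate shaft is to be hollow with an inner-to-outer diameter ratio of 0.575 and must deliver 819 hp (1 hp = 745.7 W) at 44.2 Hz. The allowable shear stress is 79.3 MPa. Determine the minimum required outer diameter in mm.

54.1 mm

ω = 2π·44.2 = 277.7 rad/s, so T = P/ω = 819×745.7 / 277.7 = 2199 N·m.
For a hollow shaft with d_i/d_o = 0.575: τ_max = 16T/(π d_o³ (1−k⁴)), so d_o = [16T/(π τ_allow (1−k⁴))]^(1/3) = [16·2199/(π·7.93×10^7·0.8907)]^(1/3) = 0.05413 m.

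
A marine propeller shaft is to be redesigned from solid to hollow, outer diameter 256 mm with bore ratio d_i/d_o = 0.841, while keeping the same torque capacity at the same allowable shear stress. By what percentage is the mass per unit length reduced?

Equal τ_max and T ⇒ the solid shaft needs d_s³ = d_o³(1−k⁴), so d_s = 256·(1−0.841⁴)^(1/3) = 203.2 mm.
Area ratio A_h/A_s = d_o²(1−k²)/d_s² = (1−k²)/(1−k⁴)^(2/3) = 0.4648.
Mass saving = 1 − 0.4648 = 53.5 %.

53.5 %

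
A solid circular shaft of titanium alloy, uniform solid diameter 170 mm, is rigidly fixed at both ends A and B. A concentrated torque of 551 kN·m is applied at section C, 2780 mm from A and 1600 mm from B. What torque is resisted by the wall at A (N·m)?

201000 N·m

With uniform GJ and both ends fixed, compatibility θ_AC = θ_CB gives T_A·a = T_B·b, together with T_A + T_B = T₀.
T_A = T₀·b/(a+b) = 551000·1600/4380 = 201300 N·m; T_B = 349700 N·m.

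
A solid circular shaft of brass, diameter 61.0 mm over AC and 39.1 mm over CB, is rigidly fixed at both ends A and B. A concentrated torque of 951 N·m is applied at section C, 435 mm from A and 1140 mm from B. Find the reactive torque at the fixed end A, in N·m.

Compatibility: T_A·a/J_AC = T_B·b/J_CB with T_A + T_B = T₀.
J_AC = 1.36×10^-6 m⁴, J_CB = 2.29×10^-7 m⁴, so T_A = T₀·(J_AC/a)/((J_AC/a)+(J_CB/b)) = 893.5 N·m, T_B = 57.55 N·m.

893 N·m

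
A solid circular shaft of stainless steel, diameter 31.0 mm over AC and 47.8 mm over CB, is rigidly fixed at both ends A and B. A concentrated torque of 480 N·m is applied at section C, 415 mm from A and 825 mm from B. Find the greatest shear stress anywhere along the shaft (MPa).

21.3 MPa

Compatibility: T_A·a/J_AC = T_B·b/J_CB with T_A + T_B = T₀.
J_AC = 9.07×10^-8 m⁴, J_CB = 5.13×10^-7 m⁴, so T_A = T₀·(J_AC/a)/((J_AC/a)+(J_CB/b)) = 124.9 N·m, T_B = 355.1 N·m.
τ in each portion: τ_AC = 2.13×10^7 Pa, τ_CB = 1.66×10^7 Pa; maximum is in AC.
τ_max = T_AC·r/J = 124.9·0.0155/9.07×10^-8 = 2.135×10^7 Pa.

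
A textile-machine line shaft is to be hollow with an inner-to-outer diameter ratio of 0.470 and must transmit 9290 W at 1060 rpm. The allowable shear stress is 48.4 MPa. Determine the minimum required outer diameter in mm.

21.0 mm

ω = 2π·1060/60 = 111.0 rad/s, so T = P/ω = 9290 / 111.0 = 83.69 N·m.
For a hollow shaft with d_i/d_o = 0.470: τ_max = 16T/(π d_o³ (1−k⁴)), so d_o = [16T/(π τ_allow (1−k⁴))]^(1/3) = [16·83.69/(π·4.84×10^7·0.9512)]^(1/3) = 0.02100 m.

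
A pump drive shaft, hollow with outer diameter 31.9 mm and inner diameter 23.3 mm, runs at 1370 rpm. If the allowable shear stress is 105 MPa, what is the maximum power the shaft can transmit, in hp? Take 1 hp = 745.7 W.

92.1 hp

J = π(d_o⁴ − d_i⁴)/32 = π(0.0319⁴ − 0.0233⁴)/32 = 7.273×10^-8 m⁴.
T_max = τ_allow·J/r = 1.05×10^8 × 7.273×10^-8 / 0.0159 = 478.8 N·m.
ω = 2π·1370/60 = 143.5 rad/s, so P_max = T_max·ω = 6.869×10^4 W.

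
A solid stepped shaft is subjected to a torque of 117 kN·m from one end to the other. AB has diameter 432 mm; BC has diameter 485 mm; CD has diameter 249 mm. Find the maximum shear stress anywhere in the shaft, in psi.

Under the same torque, τ_max = 16T/(πd³) is largest where d is smallest — segment CD (d = 249 mm).
τ_max = 16·117000/(π·(0.249)³) = 3.860×10^7 Pa.

5600 psi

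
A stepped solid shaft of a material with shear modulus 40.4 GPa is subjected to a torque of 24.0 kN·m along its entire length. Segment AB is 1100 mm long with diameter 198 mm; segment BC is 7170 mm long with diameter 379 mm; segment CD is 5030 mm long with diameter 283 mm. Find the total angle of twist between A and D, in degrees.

J_AB = π(0.198)⁴/32 = 1.51×10^-4 m⁴; J_BC = π(0.379)⁴/32 = 2.03×10^-3 m⁴; J_CD = π(0.283)⁴/32 = 6.30×10^-4 m⁴.
θ = (T/G)·Σ L_i/J_i = (24000/40.4×10⁹)·(1.10/1.51×10^-4 + 7.17/2.03×10^-3 + 5.03/6.30×10^-4) = 0.01118 rad.

0.640°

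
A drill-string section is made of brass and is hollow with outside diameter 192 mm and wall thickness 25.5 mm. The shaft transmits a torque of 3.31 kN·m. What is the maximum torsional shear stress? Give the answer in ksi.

J = π(d_o⁴ − d_i⁴)/32 = π(0.192⁴ − 0.141⁴)/32 = 9.461×10^-5 m⁴.
τ_max = T·r/J = 3310 × 0.0960 / 9.461×10^-5 = 3.359×10^6 Pa.

0.487 ksi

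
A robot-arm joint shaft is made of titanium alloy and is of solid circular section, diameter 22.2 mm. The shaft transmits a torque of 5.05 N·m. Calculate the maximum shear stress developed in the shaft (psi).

J = πd⁴/32 = π(0.0222)⁴/32 = 2.385×10^-8 m⁴.
τ_max = T·r/J = 5.050 × 0.0111 / 2.385×10^-8 = 2.351×10^6 Pa.

341 psi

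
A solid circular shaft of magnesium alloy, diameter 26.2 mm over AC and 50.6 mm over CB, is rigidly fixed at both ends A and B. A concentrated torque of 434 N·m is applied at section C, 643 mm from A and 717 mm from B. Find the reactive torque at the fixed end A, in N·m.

32.2 N·m

Compatibility: T_A·a/J_AC = T_B·b/J_CB with T_A + T_B = T₀.
J_AC = 4.63×10^-8 m⁴, J_CB = 6.44×10^-7 m⁴, so T_A = T₀·(J_AC/a)/((J_AC/a)+(J_CB/b)) = 32.20 N·m, T_B = 401.8 N·m.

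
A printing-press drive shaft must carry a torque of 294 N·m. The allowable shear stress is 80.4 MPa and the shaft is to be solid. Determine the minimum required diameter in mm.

For a solid shaft τ_max = 16T/(πd³), so d = (16T/(π τ_allow))^(1/3) = (16·294.0/(π·8.04×10^7))^(1/3) = 0.02651 m.

26.5 mm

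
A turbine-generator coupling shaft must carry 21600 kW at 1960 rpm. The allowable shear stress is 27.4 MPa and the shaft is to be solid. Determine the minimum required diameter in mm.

269 mm

ω = 2π·1960/60 = 205.3 rad/s, so T = P/ω = 21600×10³ / 205.3 = 105200 N·m.
For a solid shaft τ_max = 16T/(πd³), so d = (16T/(π τ_allow))^(1/3) = (16·105200/(π·2.74×10^7))^(1/3) = 0.2694 m.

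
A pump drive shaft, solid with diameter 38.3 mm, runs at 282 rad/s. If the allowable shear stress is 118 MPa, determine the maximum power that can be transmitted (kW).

367 kW

J = πd⁴/32 = π(0.0383)⁴/32 = 2.112×10^-7 m⁴.
T_max = τ_allow·J/r = 1.18×10^8 × 2.112×10^-7 / 0.0191 = 1302 N·m.
ω = 282 rad/s, so P_max = T_max·ω = 3.671×10^5 W.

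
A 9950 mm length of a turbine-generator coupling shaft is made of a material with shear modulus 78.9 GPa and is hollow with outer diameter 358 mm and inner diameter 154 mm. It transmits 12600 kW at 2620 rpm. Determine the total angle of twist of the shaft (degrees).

0.213°

ω = 2π·2620/60 = 274.4 rad/s, so T = P/ω = 12600×10³ / 274.4 = 45920 N·m.
J = π(d_o⁴ − d_i⁴)/32 = π(0.358⁴ − 0.154⁴)/32 = 1.557×10^-3 m⁴.
θ = T·L/(G·J) = 45920 × 9.95 / (78.9×10⁹ × 1.557×10^-3) = 3.719×10^-3 rad.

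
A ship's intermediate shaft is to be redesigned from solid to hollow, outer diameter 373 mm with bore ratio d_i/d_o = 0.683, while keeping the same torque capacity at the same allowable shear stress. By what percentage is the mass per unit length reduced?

37.2 %

Equal τ_max and T ⇒ the solid shaft needs d_s³ = d_o³(1−k⁴), so d_s = 373·(1−0.683⁴)^(1/3) = 343.7 mm.
Area ratio A_h/A_s = d_o²(1−k²)/d_s² = (1−k²)/(1−k⁴)^(2/3) = 0.6283.
Mass saving = 1 − 0.6283 = 37.2 %.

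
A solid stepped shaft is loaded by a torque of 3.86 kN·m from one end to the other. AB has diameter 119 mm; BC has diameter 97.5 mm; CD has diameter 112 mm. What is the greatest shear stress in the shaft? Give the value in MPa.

Under the same torque, τ_max = 16T/(πd³) is largest where d is smallest — segment BC (d = 97.5 mm).
τ_max = 16·3860/(π·(0.0975)³) = 2.121×10^7 Pa.

21.2 MPa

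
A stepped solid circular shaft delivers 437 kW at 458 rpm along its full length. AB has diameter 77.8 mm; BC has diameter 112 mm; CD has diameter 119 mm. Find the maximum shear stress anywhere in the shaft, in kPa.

98500 kPa

ω = 2π·458/60 = 47.96 rad/s, so T = P/ω = 437×10³ / 47.96 = 9111 N·m.
Under the same torque, τ_max = 16T/(πd³) is largest where d is smallest — segment AB (d = 77.8 mm).
τ_max = 16·9111/(π·(0.0778)³) = 9.854×10^7 Pa.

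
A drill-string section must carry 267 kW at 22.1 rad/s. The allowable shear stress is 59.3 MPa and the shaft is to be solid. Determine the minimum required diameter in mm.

ω = 22.1 rad/s, so T = P/ω = 267×10³ / 22.10 = 12080 N·m.
For a solid shaft τ_max = 16T/(πd³), so d = (16T/(π τ_allow))^(1/3) = (16·12080/(π·5.93×10^7))^(1/3) = 0.1012 m.

101 mm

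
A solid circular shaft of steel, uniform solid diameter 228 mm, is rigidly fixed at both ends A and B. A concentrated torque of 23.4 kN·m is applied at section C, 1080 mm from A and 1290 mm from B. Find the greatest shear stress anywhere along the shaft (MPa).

With uniform GJ and both ends fixed, compatibility θ_AC = θ_CB gives T_A·a = T_B·b, together with T_A + T_B = T₀.
T_A = T₀·b/(a+b) = 23400·1290/2370 = 12740 N·m; T_B = 10660 N·m.
τ in each portion: τ_AC = 5.47×10^6 Pa, τ_CB = 4.58×10^6 Pa; maximum is in AC.
τ_max = T_AC·r/J = 12740·0.114/2.65×10^-4 = 5.473×10^6 Pa.

5.47 MPa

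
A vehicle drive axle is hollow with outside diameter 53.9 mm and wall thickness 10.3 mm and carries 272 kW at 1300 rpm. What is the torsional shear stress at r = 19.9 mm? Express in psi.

8150 psi

ω = 2π·1300/60 = 136.1 rad/s, so T = P/ω = 272×10³ / 136.1 = 1998 N·m.
J = π(d_o⁴ − d_i⁴)/32 = π(0.0539⁴ − 0.0333⁴)/32 = 7.079×10^-7 m⁴.
Shear stress varies linearly with radius: τ = T·r/J = 1998 × 0.0199 / 7.079×10^-7 = 5.617×10^7 Pa.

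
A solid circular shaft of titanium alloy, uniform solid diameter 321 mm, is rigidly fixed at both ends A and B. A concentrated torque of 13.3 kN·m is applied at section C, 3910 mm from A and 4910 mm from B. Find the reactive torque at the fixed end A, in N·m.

7400 N·m

With uniform GJ and both ends fixed, compatibility θ_AC = θ_CB gives T_A·a = T_B·b, together with T_A + T_B = T₀.
T_A = T₀·b/(a+b) = 13300·4910/8820 = 7404 N·m; T_B = 5896 N·m.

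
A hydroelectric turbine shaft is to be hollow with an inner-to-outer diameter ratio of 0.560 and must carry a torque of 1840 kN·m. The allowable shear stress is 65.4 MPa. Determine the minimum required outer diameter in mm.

For a hollow shaft with d_i/d_o = 0.560: τ_max = 16T/(π d_o³ (1−k⁴)), so d_o = [16T/(π τ_allow (1−k⁴))]^(1/3) = [16·1.840e6/(π·6.54×10^7·0.9017)]^(1/3) = 0.5417 m.

542 mm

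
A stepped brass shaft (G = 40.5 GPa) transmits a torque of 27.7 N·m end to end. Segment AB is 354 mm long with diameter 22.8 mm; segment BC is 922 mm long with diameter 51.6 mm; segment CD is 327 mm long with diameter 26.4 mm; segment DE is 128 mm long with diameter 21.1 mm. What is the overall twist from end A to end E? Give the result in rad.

J_AB = π(0.0228)⁴/32 = 2.65×10^-8 m⁴; J_BC = π(0.0516)⁴/32 = 6.96×10^-7 m⁴; J_CD = π(0.0264)⁴/32 = 4.77×10^-8 m⁴; J_DE = π(0.0211)⁴/32 = 1.95×10^-8 m⁴.
θ = (T/G)·Σ L_i/J_i = (27.70/40.5×10⁹)·(0.354/2.65×10^-8 + 0.922/6.96×10^-7 + 0.327/4.77×10^-8 + 0.128/1.95×10^-8) = 0.01922 rad.

0.0192 rad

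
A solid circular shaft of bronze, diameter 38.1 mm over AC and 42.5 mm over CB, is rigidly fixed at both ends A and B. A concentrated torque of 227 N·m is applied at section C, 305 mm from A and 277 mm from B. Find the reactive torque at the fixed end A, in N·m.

Compatibility: T_A·a/J_AC = T_B·b/J_CB with T_A + T_B = T₀.
J_AC = 2.07×10^-7 m⁴, J_CB = 3.20×10^-7 m⁴, so T_A = T₀·(J_AC/a)/((J_AC/a)+(J_CB/b)) = 83.92 N·m, T_B = 143.1 N·m.

83.9 N·m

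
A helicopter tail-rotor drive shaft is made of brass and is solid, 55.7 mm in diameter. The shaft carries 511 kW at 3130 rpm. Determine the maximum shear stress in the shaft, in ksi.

6.66 ksi

ω = 2π·3130/60 = 327.8 rad/s, so T = P/ω = 511×10³ / 327.8 = 1559 N·m.
J = πd⁴/32 = π(0.0557)⁴/32 = 9.450×10^-7 m⁴.
τ_max = T·r/J = 1559 × 0.0278 / 9.450×10^-7 = 4.595×10^7 Pa.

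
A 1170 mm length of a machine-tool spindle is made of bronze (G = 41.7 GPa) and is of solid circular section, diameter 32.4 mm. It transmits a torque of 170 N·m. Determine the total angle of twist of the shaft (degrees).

J = πd⁴/32 = π(0.0324)⁴/32 = 1.082×10^-7 m⁴.
θ = T·L/(G·J) = 170.0 × 1.17 / (41.7×10⁹ × 1.082×10^-7) = 0.04409 rad.

2.53°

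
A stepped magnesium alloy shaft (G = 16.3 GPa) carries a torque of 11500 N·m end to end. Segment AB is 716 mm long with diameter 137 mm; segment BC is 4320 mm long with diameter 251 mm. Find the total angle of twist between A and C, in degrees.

J_AB = π(0.137)⁴/32 = 3.46×10^-5 m⁴; J_BC = π(0.251)⁴/32 = 3.90×10^-4 m⁴.
θ = (T/G)·Σ L_i/J_i = (11500/16.3×10⁹)·(0.716/3.46×10^-5 + 4.32/3.90×10^-4) = 0.02243 rad.

1.29°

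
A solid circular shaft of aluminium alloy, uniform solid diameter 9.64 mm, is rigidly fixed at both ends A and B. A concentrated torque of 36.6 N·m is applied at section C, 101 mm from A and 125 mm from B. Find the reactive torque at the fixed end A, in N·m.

20.2 N·m

With uniform GJ and both ends fixed, compatibility θ_AC = θ_CB gives T_A·a = T_B·b, together with T_A + T_B = T₀.
T_A = T₀·b/(a+b) = 36.60·125/226.0 = 20.24 N·m; T_B = 16.36 N·m.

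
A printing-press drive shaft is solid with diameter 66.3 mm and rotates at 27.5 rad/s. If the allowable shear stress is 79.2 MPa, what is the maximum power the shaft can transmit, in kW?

125 kW

J = πd⁴/32 = π(0.0663)⁴/32 = 1.897×10^-6 m⁴.
T_max = τ_allow·J/r = 7.92×10^7 × 1.897×10^-6 / 0.0331 = 4532 N·m.
ω = 27.5 rad/s, so P_max = T_max·ω = 1.246×10^5 W.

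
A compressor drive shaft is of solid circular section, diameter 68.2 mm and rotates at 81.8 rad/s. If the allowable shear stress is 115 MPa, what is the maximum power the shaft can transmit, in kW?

586 kW

J = πd⁴/32 = π(0.0682)⁴/32 = 2.124×10^-6 m⁴.
T_max = τ_allow·J/r = 1.15×10^8 × 2.124×10^-6 / 0.0341 = 7163 N·m.
ω = 81.8 rad/s, so P_max = T_max·ω = 5.859×10^5 W.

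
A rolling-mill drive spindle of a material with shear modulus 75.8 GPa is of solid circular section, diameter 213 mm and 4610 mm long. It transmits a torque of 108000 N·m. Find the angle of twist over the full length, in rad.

J = πd⁴/32 = π(0.213)⁴/32 = 2.021×10^-4 m⁴.
θ = T·L/(G·J) = 108000 × 4.61 / (75.8×10⁹ × 2.021×10^-4) = 0.03250 rad.

0.0325 rad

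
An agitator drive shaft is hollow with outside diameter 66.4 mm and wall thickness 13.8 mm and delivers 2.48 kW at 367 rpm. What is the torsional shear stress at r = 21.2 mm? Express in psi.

ω = 2π·367/60 = 38.43 rad/s, so T = P/ω = 2.48×10³ / 38.43 = 64.53 N·m.
J = π(d_o⁴ − d_i⁴)/32 = π(0.0664⁴ − 0.0388⁴)/32 = 1.686×10^-6 m⁴.
Shear stress varies linearly with radius: τ = T·r/J = 64.53 × 0.0212 / 1.686×10^-6 = 8.114×10^5 Pa.

118 psi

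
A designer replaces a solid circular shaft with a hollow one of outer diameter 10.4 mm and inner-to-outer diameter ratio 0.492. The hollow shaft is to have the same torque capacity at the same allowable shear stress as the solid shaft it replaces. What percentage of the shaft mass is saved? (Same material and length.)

Equal τ_max and T ⇒ the solid shaft needs d_s³ = d_o³(1−k⁴), so d_s = 10.4·(1−0.492⁴)^(1/3) = 10.19 mm.
Area ratio A_h/A_s = d_o²(1−k²)/d_s² = (1−k²)/(1−k⁴)^(2/3) = 0.7891.
Mass saving = 1 − 0.7891 = 21.1 %.

21.1 %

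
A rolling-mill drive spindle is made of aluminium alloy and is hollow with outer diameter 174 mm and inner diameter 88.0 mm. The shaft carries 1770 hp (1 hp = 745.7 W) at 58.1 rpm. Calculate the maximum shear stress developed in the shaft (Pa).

2.24e8 Pa

ω = 2π·58.1/60 = 6.084 rad/s, so T = P/ω = 1770×745.7 / 6.084 = 216900 N·m.
J = π(d_o⁴ − d_i⁴)/32 = π(0.174⁴ − 0.0880⁴)/32 = 8.410×10^-5 m⁴.
τ_max = T·r/J = 216900 × 0.0870 / 8.410×10^-5 = 2.244×10^8 Pa.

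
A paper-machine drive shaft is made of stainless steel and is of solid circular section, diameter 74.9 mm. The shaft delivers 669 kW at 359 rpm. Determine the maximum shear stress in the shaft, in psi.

ω = 2π·359/60 = 37.59 rad/s, so T = P/ω = 669×10³ / 37.59 = 17800 N·m.
J = πd⁴/32 = π(0.0749)⁴/32 = 3.090×10^-6 m⁴.
τ_max = T·r/J = 17800 × 0.0375 / 3.090×10^-6 = 2.157×10^8 Pa.

31300 psi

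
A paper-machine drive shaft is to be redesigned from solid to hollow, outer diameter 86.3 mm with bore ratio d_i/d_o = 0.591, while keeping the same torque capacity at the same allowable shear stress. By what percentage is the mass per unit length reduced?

29.0 %

Equal τ_max and T ⇒ the solid shaft needs d_s³ = d_o³(1−k⁴), so d_s = 86.3·(1−0.591⁴)^(1/3) = 82.64 mm.
Area ratio A_h/A_s = d_o²(1−k²)/d_s² = (1−k²)/(1−k⁴)^(2/3) = 0.7097.
Mass saving = 1 − 0.7097 = 29.0 %.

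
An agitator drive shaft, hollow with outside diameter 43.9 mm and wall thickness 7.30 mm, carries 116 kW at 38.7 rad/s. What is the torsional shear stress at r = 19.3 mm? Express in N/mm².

198 N/mm²

ω = 38.7 rad/s, so T = P/ω = 116×10³ / 38.70 = 2997 N·m.
J = π(d_o⁴ − d_i⁴)/32 = π(0.0439⁴ − 0.0293⁴)/32 = 2.923×10^-7 m⁴.
Shear stress varies linearly with radius: τ = T·r/J = 2997 × 0.0193 / 2.923×10^-7 = 1.979×10^8 Pa.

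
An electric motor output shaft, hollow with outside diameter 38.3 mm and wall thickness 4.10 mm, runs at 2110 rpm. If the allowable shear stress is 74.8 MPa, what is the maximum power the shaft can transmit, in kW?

J = π(d_o⁴ − d_i⁴)/32 = π(0.0383⁴ − 0.0301⁴)/32 = 1.307×10^-7 m⁴.
T_max = τ_allow·J/r = 7.48×10^7 × 1.307×10^-7 / 0.0191 = 510.4 N·m.
ω = 2π·2110/60 = 221.0 rad/s, so P_max = T_max·ω = 1.128×10^5 W.

113 kW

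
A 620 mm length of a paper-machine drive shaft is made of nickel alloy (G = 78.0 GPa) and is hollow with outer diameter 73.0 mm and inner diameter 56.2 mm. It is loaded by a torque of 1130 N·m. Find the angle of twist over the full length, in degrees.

0.285°

J = π(d_o⁴ − d_i⁴)/32 = π(0.0730⁴ − 0.0562⁴)/32 = 1.809×10^-6 m⁴.
θ = T·L/(G·J) = 1130 × 0.620 / (78.0×10⁹ × 1.809×10^-6) = 4.966×10^-3 rad.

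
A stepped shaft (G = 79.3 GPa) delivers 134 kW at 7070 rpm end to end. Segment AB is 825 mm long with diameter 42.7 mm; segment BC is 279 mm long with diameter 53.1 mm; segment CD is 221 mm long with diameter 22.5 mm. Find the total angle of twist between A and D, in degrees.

ω = 2π·7070/60 = 740.4 rad/s, so T = P/ω = 134×10³ / 740.4 = 181.0 N·m.
J_AB = π(0.0427)⁴/32 = 3.26×10^-7 m⁴; J_BC = π(0.0531)⁴/32 = 7.81×10^-7 m⁴; J_CD = π(0.0225)⁴/32 = 2.52×10^-8 m⁴.
θ = (T/G)·Σ L_i/J_i = (181.0/79.3×10⁹)·(0.825/3.26×10^-7 + 0.279/7.81×10^-7 + 0.221/2.52×10^-8) = 0.02663 rad.

1.53°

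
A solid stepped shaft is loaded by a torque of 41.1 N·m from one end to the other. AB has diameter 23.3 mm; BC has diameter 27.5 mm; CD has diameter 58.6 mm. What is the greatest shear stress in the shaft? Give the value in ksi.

Under the same torque, τ_max = 16T/(πd³) is largest where d is smallest — segment AB (d = 23.3 mm).
τ_max = 16·41.10/(π·(0.0233)³) = 1.655×10^7 Pa.

2.40 ksi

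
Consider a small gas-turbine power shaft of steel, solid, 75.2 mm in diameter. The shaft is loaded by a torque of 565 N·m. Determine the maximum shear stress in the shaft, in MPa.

6.77 MPa

J = πd⁴/32 = π(0.0752)⁴/32 = 3.140×10^-6 m⁴.
τ_max = T·r/J = 565.0 × 0.0376 / 3.140×10^-6 = 6.767×10^6 Pa.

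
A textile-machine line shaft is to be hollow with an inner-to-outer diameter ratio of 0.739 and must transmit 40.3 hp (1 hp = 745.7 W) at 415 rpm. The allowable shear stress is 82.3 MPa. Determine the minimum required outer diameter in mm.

ω = 2π·415/60 = 43.46 rad/s, so T = P/ω = 40.3×745.7 / 43.46 = 691.5 N·m.
For a hollow shaft with d_i/d_o = 0.739: τ_max = 16T/(π d_o³ (1−k⁴)), so d_o = [16T/(π τ_allow (1−k⁴))]^(1/3) = [16·691.5/(π·8.23×10^7·0.7018)]^(1/3) = 0.03936 m.

39.4 mm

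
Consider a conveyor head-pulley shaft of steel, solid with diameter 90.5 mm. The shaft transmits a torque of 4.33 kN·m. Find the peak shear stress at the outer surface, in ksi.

4.32 ksi

J = πd⁴/32 = π(0.0905)⁴/32 = 6.586×10^-6 m⁴.
τ_max = T·r/J = 4330 × 0.0452 / 6.586×10^-6 = 2.975×10^7 Pa.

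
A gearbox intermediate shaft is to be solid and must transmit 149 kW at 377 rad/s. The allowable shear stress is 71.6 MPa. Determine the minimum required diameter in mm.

ω = 377 rad/s, so T = P/ω = 149×10³ / 377.0 = 395.2 N·m.
For a solid shaft τ_max = 16T/(πd³), so d = (16T/(π τ_allow))^(1/3) = (16·395.2/(π·7.16×10^7))^(1/3) = 0.03041 m.

30.4 mm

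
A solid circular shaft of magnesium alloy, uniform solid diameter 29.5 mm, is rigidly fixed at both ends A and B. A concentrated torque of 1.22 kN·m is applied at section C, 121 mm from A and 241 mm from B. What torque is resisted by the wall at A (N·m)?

812 N·m

With uniform GJ and both ends fixed, compatibility θ_AC = θ_CB gives T_A·a = T_B·b, together with T_A + T_B = T₀.
T_A = T₀·b/(a+b) = 1220·241/362.0 = 812.2 N·m; T_B = 407.8 N·m.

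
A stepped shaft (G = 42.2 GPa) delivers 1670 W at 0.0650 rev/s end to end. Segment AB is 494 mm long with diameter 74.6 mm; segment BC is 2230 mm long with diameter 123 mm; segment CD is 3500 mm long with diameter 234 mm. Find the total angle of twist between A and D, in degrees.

ω = 2π·0.0650 = 0.4084 rad/s, so T = P/ω = 1670 / 0.4084 = 4089 N·m.
J_AB = π(0.0746)⁴/32 = 3.04×10^-6 m⁴; J_BC = π(0.123)⁴/32 = 2.25×10^-5 m⁴; J_CD = π(0.234)⁴/32 = 2.94×10^-4 m⁴.
θ = (T/G)·Σ L_i/J_i = (4089/42.2×10⁹)·(0.494/3.04×10^-6 + 2.23/2.25×10^-5 + 3.50/2.94×10^-4) = 0.02651 rad.

1.52°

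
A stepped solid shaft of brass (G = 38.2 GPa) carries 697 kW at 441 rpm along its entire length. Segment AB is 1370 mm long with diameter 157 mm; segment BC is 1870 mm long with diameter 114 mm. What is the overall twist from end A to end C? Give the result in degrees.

ω = 2π·441/60 = 46.18 rad/s, so T = P/ω = 697×10³ / 46.18 = 15090 N·m.
J_AB = π(0.157)⁴/32 = 5.96×10^-5 m⁴; J_BC = π(0.114)⁴/32 = 1.66×10^-5 m⁴.
θ = (T/G)·Σ L_i/J_i = (15090/38.2×10⁹)·(1.37/5.96×10^-5 + 1.87/1.66×10^-5) = 0.05363 rad.

3.07°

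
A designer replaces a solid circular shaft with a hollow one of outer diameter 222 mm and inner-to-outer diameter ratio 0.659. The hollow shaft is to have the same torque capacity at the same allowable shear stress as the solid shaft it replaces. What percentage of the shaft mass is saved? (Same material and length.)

35.0 %

Equal τ_max and T ⇒ the solid shaft needs d_s³ = d_o³(1−k⁴), so d_s = 222·(1−0.659⁴)^(1/3) = 207.1 mm.
Area ratio A_h/A_s = d_o²(1−k²)/d_s² = (1−k²)/(1−k⁴)^(2/3) = 0.6503.
Mass saving = 1 − 0.6503 = 35.0 %.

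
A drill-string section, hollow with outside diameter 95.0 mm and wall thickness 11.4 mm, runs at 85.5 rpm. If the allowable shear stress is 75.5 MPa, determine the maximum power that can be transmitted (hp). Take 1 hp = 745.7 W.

102 hp

J = π(d_o⁴ − d_i⁴)/32 = π(0.0950⁴ − 0.0722⁴)/32 = 5.329×10^-6 m⁴.
T_max = τ_allow·J/r = 7.55×10^7 × 5.329×10^-6 / 0.0475 = 8470 N·m.
ω = 2π·85.5/60 = 8.954 rad/s, so P_max = T_max·ω = 7.583×10^4 W.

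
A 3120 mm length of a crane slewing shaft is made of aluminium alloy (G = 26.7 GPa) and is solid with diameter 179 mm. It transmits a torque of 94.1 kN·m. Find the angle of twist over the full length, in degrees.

J = πd⁴/32 = π(0.179)⁴/32 = 1.008×10^-4 m⁴.
θ = T·L/(G·J) = 94100 × 3.12 / (26.7×10⁹ × 1.008×10^-4) = 0.1091 rad.

6.25°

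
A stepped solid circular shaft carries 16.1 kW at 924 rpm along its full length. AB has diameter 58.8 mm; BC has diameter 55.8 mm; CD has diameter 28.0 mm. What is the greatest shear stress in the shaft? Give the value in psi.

5600 psi

ω = 2π·924/60 = 96.76 rad/s, so T = P/ω = 16.1×10³ / 96.76 = 166.4 N·m.
Under the same torque, τ_max = 16T/(πd³) is largest where d is smallest — segment CD (d = 28.0 mm).
τ_max = 16·166.4/(π·(0.0280)³) = 3.860×10^7 Pa.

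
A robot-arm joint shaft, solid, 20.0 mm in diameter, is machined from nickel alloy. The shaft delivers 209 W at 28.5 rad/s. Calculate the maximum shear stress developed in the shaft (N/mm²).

ω = 28.5 rad/s, so T = P/ω = 209 / 28.50 = 7.333 N·m.
J = πd⁴/32 = π(0.0200)⁴/32 = 1.571×10^-8 m⁴.
τ_max = T·r/J = 7.333 × 0.0100 / 1.571×10^-8 = 4.669×10^6 Pa.

4.67 N/mm²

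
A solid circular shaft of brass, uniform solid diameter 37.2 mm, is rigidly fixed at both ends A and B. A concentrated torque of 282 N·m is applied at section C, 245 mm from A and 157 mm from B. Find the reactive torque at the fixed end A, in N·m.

110 N·m

With uniform GJ and both ends fixed, compatibility θ_AC = θ_CB gives T_A·a = T_B·b, together with T_A + T_B = T₀.
T_A = T₀·b/(a+b) = 282.0·157/402.0 = 110.1 N·m; T_B = 171.9 N·m.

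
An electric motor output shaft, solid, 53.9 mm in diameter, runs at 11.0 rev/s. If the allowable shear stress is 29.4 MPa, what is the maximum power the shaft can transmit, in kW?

J = πd⁴/32 = π(0.0539)⁴/32 = 8.286×10^-7 m⁴.
T_max = τ_allow·J/r = 2.94×10^7 × 8.286×10^-7 / 0.0269 = 903.9 N·m.
ω = 2π·11.0 = 69.12 rad/s, so P_max = T_max·ω = 6.248×10^4 W.

62.5 kW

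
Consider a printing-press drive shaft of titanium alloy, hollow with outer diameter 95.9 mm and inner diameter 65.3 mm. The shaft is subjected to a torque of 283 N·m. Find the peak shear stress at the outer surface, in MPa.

J = π(d_o⁴ − d_i⁴)/32 = π(0.0959⁴ − 0.0653⁴)/32 = 6.519×10^-6 m⁴.
τ_max = T·r/J = 283.0 × 0.0479 / 6.519×10^-6 = 2.082×10^6 Pa.

2.08 MPa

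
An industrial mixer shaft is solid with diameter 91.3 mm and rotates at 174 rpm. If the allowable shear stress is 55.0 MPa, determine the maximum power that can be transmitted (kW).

J = πd⁴/32 = π(0.0913)⁴/32 = 6.822×10^-6 m⁴.
T_max = τ_allow·J/r = 5.50×10^7 × 6.822×10^-6 / 0.0456 = 8219 N·m.
ω = 2π·174/60 = 18.22 rad/s, so P_max = T_max·ω = 1.498×10^5 W.

150 kW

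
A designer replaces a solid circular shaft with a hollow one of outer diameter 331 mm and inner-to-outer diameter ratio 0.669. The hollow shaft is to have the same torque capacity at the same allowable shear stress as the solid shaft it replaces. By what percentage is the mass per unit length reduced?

35.9 %

Equal τ_max and T ⇒ the solid shaft needs d_s³ = d_o³(1−k⁴), so d_s = 331·(1−0.669⁴)^(1/3) = 307.2 mm.
Area ratio A_h/A_s = d_o²(1−k²)/d_s² = (1−k²)/(1−k⁴)^(2/3) = 0.6412.
Mass saving = 1 − 0.6412 = 35.9 %.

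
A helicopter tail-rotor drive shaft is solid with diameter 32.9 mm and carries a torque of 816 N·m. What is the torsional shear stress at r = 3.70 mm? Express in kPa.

J = πd⁴/32 = π(0.0329)⁴/32 = 1.150×10^-7 m⁴.
Shear stress varies linearly with radius: τ = T·r/J = 816.0 × 0.00370 / 1.150×10^-7 = 2.625×10^7 Pa.

26200 kPa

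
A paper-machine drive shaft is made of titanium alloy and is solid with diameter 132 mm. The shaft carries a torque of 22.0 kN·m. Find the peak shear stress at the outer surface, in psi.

7070 psi

J = πd⁴/32 = π(0.132)⁴/32 = 2.981×10^-5 m⁴.
τ_max = T·r/J = 22000 × 0.0660 / 2.981×10^-5 = 4.872×10^7 Pa.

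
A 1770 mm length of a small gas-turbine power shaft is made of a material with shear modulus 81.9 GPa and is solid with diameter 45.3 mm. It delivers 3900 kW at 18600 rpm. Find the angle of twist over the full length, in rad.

ω = 2π·18600/60 = 1948 rad/s, so T = P/ω = 3900×10³ / 1948 = 2002 N·m.
J = πd⁴/32 = π(0.0453)⁴/32 = 4.134×10^-7 m⁴.
θ = T·L/(G·J) = 2002 × 1.77 / (81.9×10⁹ × 4.134×10^-7) = 0.1047 rad.

0.105 rad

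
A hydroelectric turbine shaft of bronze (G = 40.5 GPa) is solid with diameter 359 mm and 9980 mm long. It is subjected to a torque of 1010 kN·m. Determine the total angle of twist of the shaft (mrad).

153 mrad

J = πd⁴/32 = π(0.359)⁴/32 = 1.631×10^-3 m⁴.
θ = T·L/(G·J) = 1.010e6 × 9.98 / (40.5×10⁹ × 1.631×10^-3) = 0.1526 rad.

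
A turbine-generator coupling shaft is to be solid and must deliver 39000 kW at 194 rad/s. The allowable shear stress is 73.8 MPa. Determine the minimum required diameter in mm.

240 mm

ω = 194 rad/s, so T = P/ω = 39000×10³ / 194.0 = 201000 N·m.
For a solid shaft τ_max = 16T/(πd³), so d = (16T/(π τ_allow))^(1/3) = (16·201000/(π·7.38×10^7))^(1/3) = 0.2403 m.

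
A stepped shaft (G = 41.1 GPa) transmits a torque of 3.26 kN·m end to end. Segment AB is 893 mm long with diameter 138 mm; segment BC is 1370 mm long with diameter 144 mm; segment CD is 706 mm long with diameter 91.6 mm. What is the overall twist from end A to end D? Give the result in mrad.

J_AB = π(0.138)⁴/32 = 3.56×10^-5 m⁴; J_BC = π(0.144)⁴/32 = 4.22×10^-5 m⁴; J_CD = π(0.0916)⁴/32 = 6.91×10^-6 m⁴.
θ = (T/G)·Σ L_i/J_i = (3260/41.1×10⁹)·(0.893/3.56×10^-5 + 1.37/4.22×10^-5 + 0.706/6.91×10^-6) = 0.01267 rad.

12.7 mrad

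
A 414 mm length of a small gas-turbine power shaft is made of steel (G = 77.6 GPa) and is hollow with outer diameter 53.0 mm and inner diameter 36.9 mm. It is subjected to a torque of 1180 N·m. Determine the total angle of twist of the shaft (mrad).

10.6 mrad

J = π(d_o⁴ − d_i⁴)/32 = π(0.0530⁴ − 0.0369⁴)/32 = 5.926×10^-7 m⁴.
θ = T·L/(G·J) = 1180 × 0.414 / (77.6×10⁹ × 5.926×10^-7) = 0.01062 rad.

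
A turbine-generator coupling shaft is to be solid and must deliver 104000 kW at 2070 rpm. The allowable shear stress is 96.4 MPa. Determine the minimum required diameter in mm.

294 mm

ω = 2π·2070/60 = 216.8 rad/s, so T = P/ω = 104000×10³ / 216.8 = 479800 N·m.
For a solid shaft τ_max = 16T/(πd³), so d = (16T/(π τ_allow))^(1/3) = (16·479800/(π·9.64×10^7))^(1/3) = 0.2937 m.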